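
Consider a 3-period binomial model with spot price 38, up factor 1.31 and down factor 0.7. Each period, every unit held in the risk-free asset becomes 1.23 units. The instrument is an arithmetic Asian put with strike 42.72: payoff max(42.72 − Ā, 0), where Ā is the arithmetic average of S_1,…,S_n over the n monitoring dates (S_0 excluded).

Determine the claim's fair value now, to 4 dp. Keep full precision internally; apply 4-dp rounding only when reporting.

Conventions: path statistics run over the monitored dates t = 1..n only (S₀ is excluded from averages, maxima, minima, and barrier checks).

No-arbitrage gives p* = (R−d)/(u−d) = 0.8689: enumerate every path, weight its payoff by its p*-probability, and discount by R^3.
Enumerate all 2^3 = 8 price paths (U = up ×1.31, D = down ×0.7); each path with k up-moves has probability p*^k·(1−p*)^(3−k).
DDD: Ā=19.4180, payoff=23.3020, prob=0.002256
UDD: Ā=36.3394, payoff=6.3806, prob=0.014944
DUD: Ā=28.6127, payoff=14.1073, prob=0.014944
UUD: Ā=53.5467, payoff=0.0000, prob=0.099004
DDU: Ā=23.2041, payoff=19.5159, prob=0.014944
UDU: Ā=43.4248, payoff=0.0000, prob=0.099004
DUU: Ā=35.6981, payoff=7.0219, prob=0.099004
UUU: Ā=66.8064, payoff=0.0000, prob=0.655901
Price = Σ prob·payoff / R^3 = 1.345575 / 1.860867 = 0.7231

price = 0.7231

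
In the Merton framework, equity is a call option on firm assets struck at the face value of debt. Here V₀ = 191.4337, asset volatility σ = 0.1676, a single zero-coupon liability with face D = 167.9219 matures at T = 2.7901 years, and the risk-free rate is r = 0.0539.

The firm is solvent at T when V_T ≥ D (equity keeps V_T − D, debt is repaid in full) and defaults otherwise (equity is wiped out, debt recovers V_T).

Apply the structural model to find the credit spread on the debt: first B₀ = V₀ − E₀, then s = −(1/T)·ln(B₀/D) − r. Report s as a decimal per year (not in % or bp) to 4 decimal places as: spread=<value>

With assets at 191.4337 and a single debt payment of 167.9219 at 2.7901 years:
d₁ = [ln(V₀/D) + (r + σ²/2)T] / (σ√T)
   = [ln(191.4337/167.9219) + (0.0539 + 0.5·0.1676²)·2.7901] / (0.1676·√2.7901)
   = [0.131043 + 0.189573] / 0.279952 = 1.145251
d₂ = d₁ − σ√T = 1.145251 − 0.279952 = 0.865299
N(d₁) = 0.873947,  N(d₂) = 0.806563,  e^(−rT) = 0.860375
E₀ = V₀·N(d₁) − D·e^(−rT)·N(d₂)
   = 191.4337·0.873947 − 167.9219·0.860375·0.806563 = 50.774141
B₀ = V₀ − E₀ = 191.4337 − 50.774141 = 140.659559
spread = −(1/T)·ln(B₀/D) − r = −(1/2.7901)·ln(140.659559/167.9219) − 0.0539 = 0.00959468

spread=0.0096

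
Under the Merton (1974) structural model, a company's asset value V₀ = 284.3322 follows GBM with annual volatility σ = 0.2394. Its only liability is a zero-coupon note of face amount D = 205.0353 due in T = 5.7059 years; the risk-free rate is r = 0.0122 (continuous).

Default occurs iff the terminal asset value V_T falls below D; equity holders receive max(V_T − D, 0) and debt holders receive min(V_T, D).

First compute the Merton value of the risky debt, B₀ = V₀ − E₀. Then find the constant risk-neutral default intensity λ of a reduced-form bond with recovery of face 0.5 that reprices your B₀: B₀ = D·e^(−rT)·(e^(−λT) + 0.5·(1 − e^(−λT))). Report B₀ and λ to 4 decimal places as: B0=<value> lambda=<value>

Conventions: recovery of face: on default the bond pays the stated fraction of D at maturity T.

Apply the equity-as-call identities (strike 205.0353, horizon 5.7059 years):
d₁ = [ln(V₀/D) + (r + σ²/2)T] / (σ√T)
   = [ln(284.3322/205.0353) + (0.0122 + 0.5·0.2394²)·5.7059] / (0.2394·√5.7059)
   = [0.326961 + 0.233121] / 0.571855 = 0.979413
d₂ = d₁ − σ√T = 0.979413 − 0.571855 = 0.407557
N(d₁) = 0.836312,  N(d₂) = 0.658201,  e^(−rT) = 0.932756
E₀ = V₀·N(d₁) − D·e^(−rT)·N(d₂)
   = 284.3322·0.836312 − 205.0353·0.932756·0.658201 = 111.910965
B₀ = V₀ − E₀ = 284.3322 − 111.910965 = 172.421235
e^(−λT) = (B₀·e^(rT)/D − 0.5)/(1 − 0.5) = (172.4212·1.072092/205.0353 − 0.5)/0.5 = 0.80311788
λ = −ln(0.80311788)/5.7059 = 0.038426

B0=172.4212 lambda=0.0384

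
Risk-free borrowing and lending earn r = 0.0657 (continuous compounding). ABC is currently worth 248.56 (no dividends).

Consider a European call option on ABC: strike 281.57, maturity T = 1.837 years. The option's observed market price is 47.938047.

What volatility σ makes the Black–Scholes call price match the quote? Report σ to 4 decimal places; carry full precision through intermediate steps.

At σ = 0.3633 the Black–Scholes value reproduces the quote:
σ√T = 0.3633·√1.837 = 0.492402
d₁ = (ln(S/K) + (r+σ²/2)T) / (σ√T) = (ln(248.56/281.57) + (0.0657+0.3633²/2)·1.837) / 0.492402 = (-0.124697 + 0.241921) / 0.492402 = 0.238066
d₂ = d₁ − σ√T = 0.238066 − 0.492402 = -0.254337
e^{−rT} = 0.886308
N(d₁) = 0.594085,  N(d₂) = 0.399618
V = S·N(d₁) − K·e^{−rT}·N(d₂) = 147.665744 − 99.727697 = 47.938047 (equal to the quote); since ∂V/∂σ > 0 for all σ, the implied volatility is unique

sigma = 0.3633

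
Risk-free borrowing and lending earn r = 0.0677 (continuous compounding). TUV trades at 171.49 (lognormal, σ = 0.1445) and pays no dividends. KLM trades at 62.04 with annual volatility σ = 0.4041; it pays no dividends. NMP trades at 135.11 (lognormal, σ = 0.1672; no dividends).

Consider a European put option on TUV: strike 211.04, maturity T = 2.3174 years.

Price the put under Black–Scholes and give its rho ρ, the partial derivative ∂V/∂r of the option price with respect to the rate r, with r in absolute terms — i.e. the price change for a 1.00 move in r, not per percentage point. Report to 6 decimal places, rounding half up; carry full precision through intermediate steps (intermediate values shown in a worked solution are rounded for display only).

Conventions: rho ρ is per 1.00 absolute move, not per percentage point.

price = 20.267250
ρ = -264.684071

σ√T = 0.1445·√2.3174 = 0.219972
d₁ = (ln(S/K) + (r+σ²/2)T) / (σ√T) = (ln(171.49/211.04) + (0.0677+0.1445²/2)·2.3174) / 0.219972 = (-0.207523 + 0.181082) / 0.219972 = -0.120201
d₂ = d₁ − σ√T = -0.120201 − 0.219972 = -0.340173
e^{−rT} = 0.854800
N(−d₁) = 0.547838,  N(−d₂) = 0.633137
Put price V = K·e^{−rT}·N(−d₂) − S·N(−d₁) = 114.215962 − 93.948713 = 20.267250
ρ = −K·T·e^{−rT}·N(−d₂) = -264.684071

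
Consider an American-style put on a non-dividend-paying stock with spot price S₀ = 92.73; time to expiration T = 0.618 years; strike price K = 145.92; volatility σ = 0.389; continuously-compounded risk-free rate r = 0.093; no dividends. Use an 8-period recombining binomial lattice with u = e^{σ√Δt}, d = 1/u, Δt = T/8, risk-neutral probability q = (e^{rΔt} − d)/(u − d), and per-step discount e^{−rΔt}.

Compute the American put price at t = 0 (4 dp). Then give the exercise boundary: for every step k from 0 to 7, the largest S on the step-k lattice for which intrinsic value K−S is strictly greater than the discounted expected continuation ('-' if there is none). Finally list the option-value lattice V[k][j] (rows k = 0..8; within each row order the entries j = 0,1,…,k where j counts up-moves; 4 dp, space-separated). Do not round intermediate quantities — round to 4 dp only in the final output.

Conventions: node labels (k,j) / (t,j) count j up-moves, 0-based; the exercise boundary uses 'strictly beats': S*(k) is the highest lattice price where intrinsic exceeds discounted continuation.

Δt=0.07725, u=1.11418, d=0.89752, q=0.50628, disc=e^(-rΔt)=0.99284
k=8 terminal: V=max(K-S,0) → 106.8738 97.4482 85.7473 71.2218 53.1900 30.8054 3.0172 0.0000 0.0000
k=7: j=0 S=43.5045 intr=102.4155 cont=101.3709 V=102.4155[EX]; j=1 S=54.0063 intr=91.9137 cont=90.8691 V=91.9137[EX]; j=2 S=67.0432 intr=78.8768 cont=77.8322 V=78.8768[EX]; j=3 S=83.2272 intr=62.6928 cont=61.6483 V=62.6928[EX]; j=4 S=103.3179 intr=42.6021 cont=41.5576 V=42.6021[EX]; j=5 S=128.2584 intr=17.6616 cont=16.6171 V=17.6616[EX]; j=6 S=159.2194 intr=0.0000 cont=1.4790 V=1.4790[hold]; j=7 S=197.6543 intr=0.0000 cont=0.0000 V=0.0000[hold]  S*(7)=128.2584
k=6: j=0 S=48.4718 intr=97.4482 cont=96.4036 V=97.4482[EX]; j=1 S=60.1727 intr=85.7473 cont=84.7027 V=85.7473[EX]; j=2 S=74.6982 intr=71.2218 cont=70.1773 V=71.2218[EX]; j=3 S=92.7300 intr=53.1900 cont=52.1454 V=53.1900[EX]; j=4 S=115.1146 intr=30.8054 cont=29.7608 V=30.8054[EX]; j=5 S=142.9028 intr=3.0172 cont=9.4010 V=9.4010[hold]; j=6 S=177.3990 intr=0.0000 cont=0.7250 V=0.7250[hold]  S*(6)=115.1146
k=5: j=0 S=54.0063 intr=91.9137 cont=90.8691 V=91.9137[EX]; j=1 S=67.0432 intr=78.8768 cont=77.8322 V=78.8768[EX]; j=2 S=83.2272 intr=62.6928 cont=61.6483 V=62.6928[EX]; j=3 S=103.3179 intr=42.6021 cont=41.5576 V=42.6021[EX]; j=4 S=128.2584 intr=17.6616 cont=19.8259 V=19.8259[hold]; j=5 S=159.2194 intr=0.0000 cont=4.9727 V=4.9727[hold]  S*(5)=103.3179
k=4: j=0 S=60.1727 intr=85.7473 cont=84.7027 V=85.7473[EX]; j=1 S=74.6982 intr=71.2218 cont=70.1773 V=71.2218[EX]; j=2 S=92.7300 intr=53.1900 cont=52.1454 V=53.1900[EX]; j=3 S=115.1146 intr=30.8054 cont=30.8487 V=30.8487[hold]; j=4 S=142.9028 intr=3.0172 cont=12.2180 V=12.2180[hold]  S*(4)=92.7300
k=3: j=0 S=67.0432 intr=78.8768 cont=77.8322 V=78.8768[EX]; j=1 S=83.2272 intr=62.6928 cont=61.6483 V=62.6928[EX]; j=2 S=103.3179 intr=42.6021 cont=41.5793 V=42.6021[EX]; j=3 S=128.2584 intr=17.6616 cont=21.2631 V=21.2631[hold]  S*(3)=103.3179
k=2: j=0 S=74.6982 intr=71.2218 cont=70.1773 V=71.2218[EX]; j=1 S=92.7300 intr=53.1900 cont=52.1454 V=53.1900[EX]; j=2 S=115.1146 intr=30.8054 cont=31.5711 V=31.5711[hold]  S*(2)=92.7300
k=1: j=0 S=83.2272 intr=62.6928 cont=61.6483 V=62.6928[EX]; j=1 S=103.3179 intr=42.6021 cont=41.9425 V=42.6021[EX]  S*(1)=103.3179
k=0: j=0 S=92.7300 intr=53.1900 cont=52.1454 V=53.1900[EX]  S*(0)=92.7300

price = 53.1900
boundary = 92.7300 103.3179 92.7300 103.3179 92.7300 103.3179 115.1146 128.2584
tree:
53.1900
62.6928 42.6021
71.2218 53.1900 31.5711
78.8768 62.6928 42.6021 21.2631
85.7473 71.2218 53.1900 30.8487 12.2180
91.9137 78.8768 62.6928 42.6021 19.8259 4.9727
97.4482 85.7473 71.2218 53.1900 30.8054 9.4010 0.7250
102.4155 91.9137 78.8768 62.6928 42.6021 17.6616 1.4790 0.0000
106.8738 97.4482 85.7473 71.2218 53.1900 30.8054 3.0172 0.0000 0.0000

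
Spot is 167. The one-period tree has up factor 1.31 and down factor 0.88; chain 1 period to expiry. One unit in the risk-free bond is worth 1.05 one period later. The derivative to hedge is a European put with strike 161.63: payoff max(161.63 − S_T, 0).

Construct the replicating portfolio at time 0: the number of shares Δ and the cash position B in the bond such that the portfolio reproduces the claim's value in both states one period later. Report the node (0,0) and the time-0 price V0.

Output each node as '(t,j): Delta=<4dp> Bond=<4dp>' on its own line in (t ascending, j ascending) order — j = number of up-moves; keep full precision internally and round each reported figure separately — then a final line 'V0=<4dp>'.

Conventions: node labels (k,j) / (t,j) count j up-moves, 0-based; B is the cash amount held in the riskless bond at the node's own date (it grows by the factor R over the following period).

Since d<R<u, set p* = (R−d)/(u−d) = 0.3953; price each node as the discounted p*-expectation of its children.
Terminal payoffs: V(1,0)=14.6700, V(1,1)=0.0000
  t=0,j=0: stock 167.0000 → up 218.7700 (V=0.0000), down 146.9600 (V=14.6700). Price 8.4478; hedge Δ=-0.2043, bond B=42.5641.
Check: Δ(0,0)·S0 + B(0,0) = 8.4478 = V0.

(0,0): Delta=-0.2043 Bond=42.5641
V0=8.4478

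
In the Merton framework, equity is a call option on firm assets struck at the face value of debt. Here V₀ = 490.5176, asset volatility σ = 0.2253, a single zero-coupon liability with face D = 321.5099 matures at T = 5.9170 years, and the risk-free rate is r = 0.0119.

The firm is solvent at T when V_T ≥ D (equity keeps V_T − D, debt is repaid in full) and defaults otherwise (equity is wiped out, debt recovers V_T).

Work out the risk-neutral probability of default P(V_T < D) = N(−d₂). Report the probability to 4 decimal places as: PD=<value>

PD=0.2659

Equity is a call on the firm's assets struck at D = 321.5099:
d₁ = [ln(V₀/D) + (r + σ²/2)T] / (σ√T)
   = [ln(490.5176/321.5099) + (0.0119 + 0.5·0.2253²)·5.9170] / (0.2253·√5.9170)
   = [0.422433 + 0.220586] / 0.548040 = 1.173307
d₂ = d₁ − σ√T = 1.173307 − 0.548040 = 0.625268
risk-neutral PD = N(−d₂) = N(-0.625268) = 0.265898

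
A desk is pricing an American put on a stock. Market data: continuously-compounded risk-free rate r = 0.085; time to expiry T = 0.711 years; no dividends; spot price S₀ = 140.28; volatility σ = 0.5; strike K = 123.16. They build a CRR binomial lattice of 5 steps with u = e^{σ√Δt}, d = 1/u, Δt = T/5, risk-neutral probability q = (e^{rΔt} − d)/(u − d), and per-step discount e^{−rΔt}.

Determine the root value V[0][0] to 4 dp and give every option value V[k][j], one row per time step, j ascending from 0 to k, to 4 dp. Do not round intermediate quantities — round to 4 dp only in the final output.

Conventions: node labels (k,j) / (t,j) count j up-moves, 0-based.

Δt=0.14220, u=1.20749, d=0.82816, q=0.48506, disc=e^(-rΔt)=0.98799
k=5 terminal: V=max(K-S,0) → 68.5124 43.4815 6.9855 0.0000 0.0000 0.0000
k=4: j=0 S=65.9866 intr=57.1734 cont=55.6937 V=57.1734[EX]; j=1 S=96.2112 intr=26.9488 cont=25.4691 V=26.9488[EX]; j=2 S=140.2800 intr=0.0000 cont=3.5539 V=3.5539[hold]; j=3 S=204.5341 intr=0.0000 cont=0.0000 V=0.0000[hold]; j=4 S=298.2192 intr=0.0000 cont=0.0000 V=0.0000[hold]
k=3: j=0 S=79.6785 intr=43.4815 cont=42.0019 V=43.4815[EX]; j=1 S=116.1745 intr=6.9855 cont=15.4134 V=15.4134[hold]; j=2 S=169.3872 intr=0.0000 cont=1.8081 V=1.8081[hold]; j=3 S=246.9737 intr=0.0000 cont=0.0000 V=0.0000[hold]
k=2: j=0 S=96.2112 intr=26.9488 cont=29.5080 V=29.5080[hold]; j=1 S=140.2800 intr=0.0000 cont=8.7081 V=8.7081[hold]; j=2 S=204.5341 intr=0.0000 cont=0.9199 V=0.9199[hold]
k=1: j=0 S=116.1745 intr=6.9855 cont=19.1855 V=19.1855[hold]; j=1 S=169.3872 intr=0.0000 cont=4.8711 V=4.8711[hold]
k=0: j=0 S=140.2800 intr=0.0000 cont=12.0951 V=12.0951[hold]

price = 12.0951
tree:
12.0951
19.1855 4.8711
29.5080 8.7081 0.9199
43.4815 15.4134 1.8081 0.0000
57.1734 26.9488 3.5539 0.0000 0.0000
68.5124 43.4815 6.9855 0.0000 0.0000 0.0000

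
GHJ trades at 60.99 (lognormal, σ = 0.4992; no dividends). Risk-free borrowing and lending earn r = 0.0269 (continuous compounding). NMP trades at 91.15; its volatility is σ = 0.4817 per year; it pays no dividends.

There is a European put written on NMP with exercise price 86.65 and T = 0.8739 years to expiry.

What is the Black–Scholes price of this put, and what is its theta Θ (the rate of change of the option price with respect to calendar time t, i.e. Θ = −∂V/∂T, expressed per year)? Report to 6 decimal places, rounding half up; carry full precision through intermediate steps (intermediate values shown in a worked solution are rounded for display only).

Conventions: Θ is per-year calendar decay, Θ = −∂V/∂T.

price = 12.608748
Θ = -7.490105

σ√T = 0.4817·√0.8739 = 0.450306
d₁ = (ln(S/K) + (r+σ²/2)T) / (σ√T) = (ln(91.15/86.65) + (0.0269+0.4817²/2)·0.8739) / 0.450306 = (0.050629 + 0.124896) / 0.450306 = 0.389791
d₂ = d₁ − σ√T = 0.389791 − 0.450306 = -0.060515
e^{−rT} = 0.976766
N(−d₁) = 0.348346,  N(−d₂) = 0.524127
Put price V = K·e^{−rT}·N(−d₂) − S·N(−d₁) = 44.360452 − 31.751704 = 12.608748
φ(d₁) = (1/√(2π))·e^{−d₁²/2} = 0.369758
Θ = −S·φ(d₁)·σ/(2√T) + r·K·e^{−rT}·N(−d₂) = −8.683401 + 1.193296 = -7.490105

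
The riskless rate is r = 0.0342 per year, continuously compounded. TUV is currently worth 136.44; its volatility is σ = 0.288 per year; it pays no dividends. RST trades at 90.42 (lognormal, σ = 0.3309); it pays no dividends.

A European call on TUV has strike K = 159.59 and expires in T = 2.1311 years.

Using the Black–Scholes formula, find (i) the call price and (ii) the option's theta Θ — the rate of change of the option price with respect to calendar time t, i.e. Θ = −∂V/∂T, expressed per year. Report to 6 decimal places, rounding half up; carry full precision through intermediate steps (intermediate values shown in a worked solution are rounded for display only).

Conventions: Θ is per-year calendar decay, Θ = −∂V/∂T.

price = 18.207205
Θ = -7.099467

σ√T = 0.288·√2.1311 = 0.420431
d₁ = (ln(S/K) + (r+σ²/2)T) / (σ√T) = (ln(136.44/159.59) + (0.0342+0.288²/2)·2.1311) / 0.420431 = (-0.156723 + 0.161265) / 0.420431 = 0.010802
d₂ = d₁ − σ√T = 0.010802 − 0.420431 = -0.409629
e^{−rT} = 0.929709
N(d₁) = 0.504309,  N(d₂) = 0.341039
Call price V = S·N(d₁) − K·e^{−rT}·N(d₂) = 68.807965 − 50.600759 = 18.207205
φ(d₁) = (1/√(2π))·e^{−d₁²/2} = 0.398919
Θ = −S·φ(d₁)·σ/(2√T) − r·K·e^{−rT}·N(d₂) = −5.368921 − 1.730546 = -7.099467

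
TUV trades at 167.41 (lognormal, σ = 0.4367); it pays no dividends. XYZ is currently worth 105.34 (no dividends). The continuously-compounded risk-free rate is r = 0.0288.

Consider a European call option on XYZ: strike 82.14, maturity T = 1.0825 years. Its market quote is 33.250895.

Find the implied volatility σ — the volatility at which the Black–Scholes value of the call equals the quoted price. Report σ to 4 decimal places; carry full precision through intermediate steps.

At σ = 0.4622 the Black–Scholes value reproduces the quote:
σ√T = 0.4622·√1.0825 = 0.480888
d₁ = (ln(S/K) + (r+σ²/2)T) / (σ√T) = (ln(105.34/82.14) + (0.0288+0.4622²/2)·1.0825) / 0.480888 = (0.248768 + 0.146803) / 0.480888 = 0.822584
d₂ = d₁ − σ√T = 0.822584 − 0.480888 = 0.341696
e^{−rT} = 0.969305
N(d₁) = 0.794628,  N(d₂) = 0.633710
V = S·N(d₁) − K·e^{−rT}·N(d₂) = 83.706081 − 50.455185 = 33.250895 (matching the quote); vega is positive throughout, so no other σ reproduces this price

sigma = 0.4622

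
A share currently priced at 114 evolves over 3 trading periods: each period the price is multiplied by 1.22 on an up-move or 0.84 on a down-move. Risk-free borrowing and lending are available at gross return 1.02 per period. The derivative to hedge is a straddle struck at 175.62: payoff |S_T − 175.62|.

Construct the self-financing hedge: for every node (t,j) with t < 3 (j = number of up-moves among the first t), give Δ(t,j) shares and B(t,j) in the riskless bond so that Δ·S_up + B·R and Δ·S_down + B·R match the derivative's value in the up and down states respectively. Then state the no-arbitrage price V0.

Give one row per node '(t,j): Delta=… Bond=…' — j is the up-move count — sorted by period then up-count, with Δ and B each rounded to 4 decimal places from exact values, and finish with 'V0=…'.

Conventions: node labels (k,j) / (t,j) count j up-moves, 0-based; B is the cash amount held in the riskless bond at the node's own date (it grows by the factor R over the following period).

(0,0): Delta=-0.6875 Bond=136.1514
(1,0): Delta=-1.0000 Bond=168.8005
(1,1): Delta=-0.4484 Bond=105.6234
(2,0): Delta=-1.0000 Bond=172.1765
(2,1): Delta=-1.0000 Bond=172.1765
(2,2): Delta=-0.0264 Bond=36.1352
V0=57.7776

Since d<R<u, set p* = (R−d)/(u−d) = 0.4737; price each node as the discounted p*-expectation of its children.
At maturity the claim pays: V(3,0)=108.0517, V(3,1)=77.4852, V(3,2)=33.0908, V(3,3)=31.3867
(2,0): S=80.4384. Δ = (V_up−V_dn)/(S_up−S_dn) = (77.4852−108.0517)/(98.1348−67.5683) = -1.0000. V = [p*·77.4852 + (1−p*)·108.0517]/1.02 = 91.7381. B = V − Δ·S = 172.1765.
(2,1): S=116.8272. Δ = (V_up−V_dn)/(S_up−S_dn) = (33.0908−77.4852)/(142.5292−98.1348) = -1.0000. V = [p*·33.0908 + (1−p*)·77.4852]/1.02 = 55.3493. B = V − Δ·S = 172.1765.
(2,2): S=169.6776. Δ = (V_up−V_dn)/(S_up−S_dn) = (31.3867−33.0908)/(207.0067−142.5292) = -0.0264. V = [p*·31.3867 + (1−p*)·33.0908]/1.02 = 31.6506. B = V − Δ·S = 36.1352.
(1,0): S=95.7600. Δ = (V_up−V_dn)/(S_up−S_dn) = (55.3493−91.7381)/(116.8272−80.4384) = -1.0000. V = [p*·55.3493 + (1−p*)·91.7381]/1.02 = 73.0405. B = V − Δ·S = 168.8005.
(1,1): S=139.0800. Δ = (V_up−V_dn)/(S_up−S_dn) = (31.6506−55.3493)/(169.6776−116.8272) = -0.4484. V = [p*·31.6506 + (1−p*)·55.3493]/1.02 = 43.2584. B = V − Δ·S = 105.6234.
(0,0): S=114.0000. Δ = (V_up−V_dn)/(S_up−S_dn) = (43.2584−73.0405)/(139.0800−95.7600) = -0.6875. V = [p*·43.2584 + (1−p*)·73.0405]/1.02 = 57.7776. B = V − Δ·S = 136.1514.
Check: Δ(0,0)·S0 + B(0,0) = 57.7776 = V0.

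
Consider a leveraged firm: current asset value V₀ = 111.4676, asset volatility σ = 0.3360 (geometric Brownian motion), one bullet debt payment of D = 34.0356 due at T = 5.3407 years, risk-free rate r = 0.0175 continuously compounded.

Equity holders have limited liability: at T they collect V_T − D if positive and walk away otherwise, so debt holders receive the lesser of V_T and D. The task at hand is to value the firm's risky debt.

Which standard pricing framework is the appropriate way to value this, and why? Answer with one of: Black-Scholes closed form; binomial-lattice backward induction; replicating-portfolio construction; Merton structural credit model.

Key observation: a levered firm with one bullet debt due at 5.3407 years is the canonical structural-credit setup: equity is a call on the firm's assets struck at the face value.

framework: Merton structural credit model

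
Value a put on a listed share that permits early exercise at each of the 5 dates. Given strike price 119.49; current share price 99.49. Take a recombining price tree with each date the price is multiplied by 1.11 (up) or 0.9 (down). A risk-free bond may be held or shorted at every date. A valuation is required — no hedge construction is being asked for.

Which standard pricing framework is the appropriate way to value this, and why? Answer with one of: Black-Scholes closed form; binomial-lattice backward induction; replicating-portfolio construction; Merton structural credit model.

Key observation: the defining feature is the embedded early-exercise option across 5 discrete dates on the spot-99.49 tree; pricing the strike-119.49 put means working backward with an exercise test at every node.

framework: binomial-lattice backward induction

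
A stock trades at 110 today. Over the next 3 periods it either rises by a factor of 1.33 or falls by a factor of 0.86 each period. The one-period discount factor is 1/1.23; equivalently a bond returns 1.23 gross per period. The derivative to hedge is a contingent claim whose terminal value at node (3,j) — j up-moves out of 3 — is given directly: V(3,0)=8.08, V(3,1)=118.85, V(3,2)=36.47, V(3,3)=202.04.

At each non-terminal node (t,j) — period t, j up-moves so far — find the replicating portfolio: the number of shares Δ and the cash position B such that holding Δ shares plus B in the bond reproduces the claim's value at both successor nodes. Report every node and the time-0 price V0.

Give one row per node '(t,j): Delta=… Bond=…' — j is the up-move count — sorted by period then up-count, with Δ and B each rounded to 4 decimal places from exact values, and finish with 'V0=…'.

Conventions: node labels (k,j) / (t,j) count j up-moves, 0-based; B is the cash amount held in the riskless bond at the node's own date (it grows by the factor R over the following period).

Risk-neutral probability p* = (R−d)/(u−d) = (1.23−0.86)/(1.33−0.86) = 0.7872.
Terminal payoffs: V(3,0)=8.0800, V(3,1)=118.8500, V(3,2)=36.4700, V(3,3)=202.0400
  t=2,j=0: stock 81.3560 → up 108.2035 (V=118.8500), down 69.9662 (V=8.0800). Price 77.4650; hedge Δ=2.8969, bond B=-158.2159.
  t=2,j=1: stock 125.8180 → up 167.3379 (V=36.4700), down 108.2035 (V=118.8500). Price 43.9005; hedge Δ=-1.3931, bond B=219.1771.
  t=2,j=2: stock 194.5790 → up 258.7901 (V=202.0400), down 167.3379 (V=36.4700). Price 135.6198; hedge Δ=1.8105, bond B=-216.6568.
  t=1,j=0: stock 94.6000 → up 125.8180 (V=43.9005), down 81.3560 (V=77.4650). Price 41.4975; hedge Δ=-0.7549, bond B=112.9112.
  t=1,j=1: stock 146.3000 → up 194.5790 (V=135.6198), down 125.8180 (V=43.9005). Price 94.3944; hedge Δ=1.3339, bond B=-100.7530.
  t=0,j=0: stock 110.0000 → up 146.3000 (V=94.3944), down 94.6000 (V=41.4975). Price 67.5933; hedge Δ=1.0232, bond B=-44.9533.
As a check, the time-0 holding Δ(0,0)·S0 + B(0,0) comes to 67.5933 — exactly V0.

(0,0): Delta=1.0232 Bond=-44.9533
(1,0): Delta=-0.7549 Bond=112.9112
(1,1): Delta=1.3339 Bond=-100.7530
(2,0): Delta=2.8969 Bond=-158.2159
(2,1): Delta=-1.3931 Bond=219.1771
(2,2): Delta=1.8105 Bond=-216.6568
V0=67.5933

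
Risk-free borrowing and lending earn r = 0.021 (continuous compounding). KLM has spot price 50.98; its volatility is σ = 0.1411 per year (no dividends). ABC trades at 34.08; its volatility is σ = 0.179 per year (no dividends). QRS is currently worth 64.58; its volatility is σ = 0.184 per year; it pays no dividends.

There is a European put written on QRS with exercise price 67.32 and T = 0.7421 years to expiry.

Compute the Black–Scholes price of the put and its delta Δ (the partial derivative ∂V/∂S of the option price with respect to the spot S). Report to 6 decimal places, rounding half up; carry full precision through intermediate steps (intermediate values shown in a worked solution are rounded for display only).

price = 5.037853
Δ = -0.533702

σ√T = 0.184·√0.7421 = 0.158507
d₁ = (ln(S/K) + (r+σ²/2)T) / (σ√T) = (ln(64.58/67.32) + (0.021+0.184²/2)·0.7421) / 0.158507 = (-0.041553 + 0.028146) / 0.158507 = -0.084578
d₂ = d₁ − σ√T = -0.084578 − 0.158507 = -0.243085
e^{−rT} = 0.984537
N(−d₁) = 0.533702,  N(−d₂) = 0.596030
Put price V = K·e^{−rT}·N(−d₂) − S·N(−d₁) = 39.504301 − 34.466448 = 5.037853
Δ = −N(−d₁) = -0.533702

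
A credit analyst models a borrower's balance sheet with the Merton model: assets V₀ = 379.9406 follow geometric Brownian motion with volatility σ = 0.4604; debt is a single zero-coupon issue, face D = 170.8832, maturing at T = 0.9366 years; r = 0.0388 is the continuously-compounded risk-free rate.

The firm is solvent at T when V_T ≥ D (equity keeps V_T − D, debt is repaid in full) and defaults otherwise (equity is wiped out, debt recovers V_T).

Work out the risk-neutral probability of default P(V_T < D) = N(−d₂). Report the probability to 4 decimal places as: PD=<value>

PD=0.0493

Equity is a call on the firm's assets struck at D = 170.8832:
d₁ = [ln(V₀/D) + (r + σ²/2)T] / (σ√T)
   = [ln(379.9406/170.8832) + (0.0388 + 0.5·0.4604²)·0.9366] / (0.4604·√0.9366)
   = [0.799035 + 0.135605] / 0.445566 = 2.097644
d₂ = d₁ − σ√T = 2.097644 − 0.445566 = 1.652077
risk-neutral PD = N(−d₂) = N(-1.652077) = 0.049259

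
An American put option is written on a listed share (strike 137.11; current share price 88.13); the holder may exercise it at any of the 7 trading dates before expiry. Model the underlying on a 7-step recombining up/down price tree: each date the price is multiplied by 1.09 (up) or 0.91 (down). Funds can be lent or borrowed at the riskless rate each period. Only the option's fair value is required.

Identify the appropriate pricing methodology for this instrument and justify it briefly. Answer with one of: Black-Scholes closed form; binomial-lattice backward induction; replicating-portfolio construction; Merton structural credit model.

Key observation: the exercise right at every one of the 7 steps is what matters: each node needs max(137.11 − S, continuation), which only the stepwise tree valuation starting from spot 88.13 delivers.

framework: binomial-lattice backward induction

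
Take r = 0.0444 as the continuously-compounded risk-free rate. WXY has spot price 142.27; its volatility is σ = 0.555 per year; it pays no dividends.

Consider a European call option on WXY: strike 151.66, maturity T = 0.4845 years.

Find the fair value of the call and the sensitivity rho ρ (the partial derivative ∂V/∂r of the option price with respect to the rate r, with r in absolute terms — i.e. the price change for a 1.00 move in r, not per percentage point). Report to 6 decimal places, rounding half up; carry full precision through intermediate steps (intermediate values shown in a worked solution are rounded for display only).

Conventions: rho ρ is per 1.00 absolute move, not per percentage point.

σ√T = 0.555·√0.4845 = 0.386313
d₁ = (ln(S/K) + (r+σ²/2)T) / (σ√T) = (ln(142.27/151.66) + (0.0444+0.555²/2)·0.4845) / 0.386313 = (-0.063915 + 0.096131) / 0.386313 = 0.083394
d₂ = d₁ − σ√T = 0.083394 − 0.386313 = -0.302919
e^{−rT} = 0.978718
N(d₁) = 0.533231,  N(d₂) = 0.380976
Call price V = S·N(d₁) − K·e^{−rT}·N(d₂) = 75.862773 − 56.549126 = 19.313647
ρ = K·T·e^{−rT}·N(d₂) = 27.398052

price = 19.313647
ρ = 27.398052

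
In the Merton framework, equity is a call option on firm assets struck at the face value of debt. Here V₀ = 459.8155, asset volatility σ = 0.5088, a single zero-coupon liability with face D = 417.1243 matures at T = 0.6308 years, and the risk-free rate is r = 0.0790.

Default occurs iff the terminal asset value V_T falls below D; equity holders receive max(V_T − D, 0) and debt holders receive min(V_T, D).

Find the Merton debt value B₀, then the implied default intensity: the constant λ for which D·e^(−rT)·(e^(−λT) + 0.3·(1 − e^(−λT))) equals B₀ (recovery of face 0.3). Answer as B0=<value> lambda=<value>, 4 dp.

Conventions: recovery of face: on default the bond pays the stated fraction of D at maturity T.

Apply the equity-as-call identities (strike 417.1243, horizon 0.6308 years):
d₁ = [ln(V₀/D) + (r + σ²/2)T] / (σ√T)
   = [ln(459.8155/417.1243) + (0.0790 + 0.5·0.5088²)·0.6308] / (0.5088·√0.6308)
   = [0.097441 + 0.131483] / 0.404104 = 0.566499
d₂ = d₁ − σ√T = 0.566499 − 0.404104 = 0.162395
N(d₁) = 0.714473,  N(d₂) = 0.564502,  e^(−rT) = 0.951388
E₀ = V₀·N(d₁) − D·e^(−rT)·N(d₂)
   = 459.8155·0.714473 − 417.1243·0.951388·0.564502 = 104.504373
B₀ = V₀ − E₀ = 459.8155 − 104.504373 = 355.311127
e^(−λT) = (B₀·e^(rT)/D − 0.3)/(1 − 0.3) = (355.3111·1.051096/417.1243 − 0.3)/0.7 = 0.85047859
λ = −ln(0.85047859)/0.6308 = 0.256747

B0=355.3111 lambda=0.2567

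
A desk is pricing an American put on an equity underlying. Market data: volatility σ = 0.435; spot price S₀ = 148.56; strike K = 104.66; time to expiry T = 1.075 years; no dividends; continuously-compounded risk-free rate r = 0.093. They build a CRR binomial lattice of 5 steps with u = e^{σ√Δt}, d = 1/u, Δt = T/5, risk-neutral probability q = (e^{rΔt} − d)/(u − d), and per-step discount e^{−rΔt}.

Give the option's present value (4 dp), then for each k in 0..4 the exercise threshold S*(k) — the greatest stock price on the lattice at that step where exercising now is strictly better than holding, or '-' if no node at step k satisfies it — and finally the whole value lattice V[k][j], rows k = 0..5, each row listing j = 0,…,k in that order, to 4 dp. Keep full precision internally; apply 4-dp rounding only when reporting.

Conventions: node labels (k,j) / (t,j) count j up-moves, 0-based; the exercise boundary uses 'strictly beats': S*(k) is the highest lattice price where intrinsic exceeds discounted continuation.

price = 4.8940
boundary = - - - - 66.2996
tree:
4.8940
8.6139 1.3641
14.7827 2.7804 0.0000
24.4755 5.6671 0.0000 0.0000
38.3604 11.5509 0.0000 0.0000 0.0000
50.4707 23.5436 0.0000 0.0000 0.0000 0.0000

Δt=0.21500, u=1.22348, d=0.81734, q=0.49947, disc=e^(-rΔt)=0.98020
k=5 terminal: V=max(K-S,0) → 50.4707 23.5436 0.0000 0.0000 0.0000 0.0000
k=4: j=0 S=66.2996 intr=38.3604 cont=36.2885 V=38.3604[EX]; j=1 S=99.2445 intr=5.4155 cont=11.5509 V=11.5509[hold]; j=2 S=148.5600 intr=0.0000 cont=0.0000 V=0.0000[hold]; j=3 S=222.3808 intr=0.0000 cont=0.0000 V=0.0000[hold]; j=4 S=332.8839 intr=0.0000 cont=0.0000 V=0.0000[hold]  S*(4)=66.2996
k=3: j=0 S=81.1164 intr=23.5436 cont=24.4755 V=24.4755[hold]; j=1 S=121.4239 intr=0.0000 cont=5.6671 V=5.6671[hold]; j=2 S=181.7605 intr=0.0000 cont=0.0000 V=0.0000[hold]; j=3 S=272.0790 intr=0.0000 cont=0.0000 V=0.0000[hold]  S*(3)=-
k=2: j=0 S=99.2445 intr=5.4155 cont=14.7827 V=14.7827[hold]; j=1 S=148.5600 intr=0.0000 cont=2.7804 V=2.7804[hold]; j=2 S=222.3808 intr=0.0000 cont=0.0000 V=0.0000[hold]  S*(2)=-
k=1: j=0 S=121.4239 intr=0.0000 cont=8.6139 V=8.6139[hold]; j=1 S=181.7605 intr=0.0000 cont=1.3641 V=1.3641[hold]  S*(1)=-
k=0: j=0 S=148.5600 intr=0.0000 cont=4.8940 V=4.8940[hold]  S*(0)=-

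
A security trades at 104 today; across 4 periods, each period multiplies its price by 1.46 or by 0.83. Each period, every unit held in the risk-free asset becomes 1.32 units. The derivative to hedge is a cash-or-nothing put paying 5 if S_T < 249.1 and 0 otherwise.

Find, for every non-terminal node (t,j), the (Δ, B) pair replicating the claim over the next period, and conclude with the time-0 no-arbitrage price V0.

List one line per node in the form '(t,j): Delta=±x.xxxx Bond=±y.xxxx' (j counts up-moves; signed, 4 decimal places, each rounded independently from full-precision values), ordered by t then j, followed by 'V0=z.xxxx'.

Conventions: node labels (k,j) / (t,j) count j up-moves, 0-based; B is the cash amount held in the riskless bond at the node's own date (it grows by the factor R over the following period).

Arbitrage-free pricing uses the up-move probability p* = (R−d)/(u−d) = 0.7778, discounting each step at R = 1.32.
Expiry values: V(4,0)=5.0000, V(4,1)=5.0000, V(4,2)=5.0000, V(4,3)=0.0000, V(4,4)=0.0000
  t=3,j=0: stock 59.4658 → up 86.8201 (V=5.0000), down 49.3567 (V=5.0000). Price 3.7879; hedge Δ=0.0000, bond B=3.7879.
  t=3,j=1: stock 104.6026 → up 152.7198 (V=5.0000), down 86.8201 (V=5.0000). Price 3.7879; hedge Δ=0.0000, bond B=3.7879.
  t=3,j=2: stock 183.9997 → up 268.6396 (V=0.0000), down 152.7198 (V=5.0000). Price 0.8418; hedge Δ=-0.0431, bond B=8.7783.
  t=3,j=3: stock 323.6621 → up 472.5467 (V=0.0000), down 268.6396 (V=0.0000). Price 0.0000; hedge Δ=0.0000, bond B=0.0000.
  t=2,j=0: stock 71.6456 → up 104.6026 (V=3.7879), down 59.4658 (V=3.7879). Price 2.8696; hedge Δ=0.0000, bond B=2.8696.
  t=2,j=1: stock 126.0272 → up 183.9997 (V=0.8418), down 104.6026 (V=3.7879). Price 1.1337; hedge Δ=-0.0371, bond B=5.8101.
  t=2,j=2: stock 221.6864 → up 323.6621 (V=0.0000), down 183.9997 (V=0.8418). Price 0.1417; hedge Δ=-0.0060, bond B=1.4778.
  t=1,j=0: stock 86.3200 → up 126.0272 (V=1.1337), down 71.6456 (V=2.8696). Price 1.1511; hedge Δ=-0.0319, bond B=3.9065.
  t=1,j=1: stock 151.8400 → up 221.6864 (V=0.1417), down 126.0272 (V=1.1337). Price 0.2744; hedge Δ=-0.0104, bond B=1.8489.
  t=0,j=0: stock 104.0000 → up 151.8400 (V=0.2744), down 86.3200 (V=1.1511). Price 0.3554; hedge Δ=-0.0134, bond B=1.7471.
Sanity check at the root: Δ(0,0)·S0 + B(0,0) reproduces V0 = 0.3554.

(0,0): Delta=-0.0134 Bond=1.7471
(1,0): Delta=-0.0319 Bond=3.9065
(1,1): Delta=-0.0104 Bond=1.8489
(2,0): Delta=0.0000 Bond=2.8696
(2,1): Delta=-0.0371 Bond=5.8101
(2,2): Delta=-0.0060 Bond=1.4778
(3,0): Delta=0.0000 Bond=3.7879
(3,1): Delta=0.0000 Bond=3.7879
(3,2): Delta=-0.0431 Bond=8.7783
(3,3): Delta=0.0000 Bond=0.0000
V0=0.3554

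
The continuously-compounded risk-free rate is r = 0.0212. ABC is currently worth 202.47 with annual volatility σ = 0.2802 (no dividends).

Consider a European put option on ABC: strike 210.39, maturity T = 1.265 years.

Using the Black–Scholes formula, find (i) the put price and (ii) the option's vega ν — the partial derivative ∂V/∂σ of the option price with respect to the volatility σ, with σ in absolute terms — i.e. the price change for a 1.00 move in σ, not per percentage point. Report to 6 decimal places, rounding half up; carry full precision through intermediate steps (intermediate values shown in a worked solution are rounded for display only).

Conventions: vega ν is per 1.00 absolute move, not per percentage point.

price = 26.691350
ν = 90.186449

σ√T = 0.2802·√1.265 = 0.315147
d₁ = (ln(S/K) + (r+σ²/2)T) / (σ√T) = (ln(202.47/210.39) + (0.0212+0.2802²/2)·1.265) / 0.315147 = (-0.038371 + 0.076477) / 0.315147 = 0.120914
d₂ = d₁ − σ√T = 0.120914 − 0.315147 = -0.194233
e^{−rT} = 0.973538
N(−d₁) = 0.451880,  N(−d₂) = 0.577003
Put price V = K·e^{−rT}·N(−d₂) − S·N(−d₁) = 118.183424 − 91.492074 = 26.691350
φ(d₁) = (1/√(2π))·e^{−d₁²/2} = 0.396037
ν = S·φ(d₁)·√T = 90.186449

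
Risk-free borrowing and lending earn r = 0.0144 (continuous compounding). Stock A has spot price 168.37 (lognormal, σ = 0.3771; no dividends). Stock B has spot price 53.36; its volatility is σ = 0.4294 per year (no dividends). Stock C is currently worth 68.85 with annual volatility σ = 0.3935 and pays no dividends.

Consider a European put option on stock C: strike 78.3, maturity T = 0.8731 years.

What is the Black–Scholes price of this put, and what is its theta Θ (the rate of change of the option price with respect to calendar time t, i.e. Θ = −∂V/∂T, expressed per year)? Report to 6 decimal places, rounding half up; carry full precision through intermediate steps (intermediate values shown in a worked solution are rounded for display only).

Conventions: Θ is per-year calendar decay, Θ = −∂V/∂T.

price = 15.416348
Θ = -4.963908

σ√T = 0.3935·√0.8731 = 0.367686
d₁ = (ln(S/K) + (r+σ²/2)T) / (σ√T) = (ln(68.85/78.3) + (0.0144+0.3935²/2)·0.8731) / 0.367686 = (-0.128617 + 0.080169) / 0.367686 = -0.131766
d₂ = d₁ − σ√T = -0.131766 − 0.367686 = -0.499451
e^{−rT} = 0.987506
N(−d₁) = 0.552415,  N(−d₂) = 0.691269
Put price V = K·e^{−rT}·N(−d₂) − S·N(−d₁) = 53.450133 − 38.033785 = 15.416348
φ(d₁) = (1/√(2π))·e^{−d₁²/2} = 0.395494
Θ = −S·φ(d₁)·σ/(2√T) + r·K·e^{−rT}·N(−d₂) = −5.733590 + 0.769682 = -4.963908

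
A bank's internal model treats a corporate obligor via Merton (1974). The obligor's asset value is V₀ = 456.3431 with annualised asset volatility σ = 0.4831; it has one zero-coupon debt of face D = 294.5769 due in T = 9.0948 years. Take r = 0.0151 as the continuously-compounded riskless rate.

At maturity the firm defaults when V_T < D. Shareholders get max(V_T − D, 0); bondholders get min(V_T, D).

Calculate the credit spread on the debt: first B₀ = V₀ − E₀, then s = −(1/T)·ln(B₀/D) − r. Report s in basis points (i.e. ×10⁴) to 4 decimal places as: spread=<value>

Work the structural quantities from V₀ = 456.3431 against face 294.5769:
d₁ = [ln(V₀/D) + (r + σ²/2)T] / (σ√T)
   = [ln(456.3431/294.5769) + (0.0151 + 0.5·0.4831²)·9.0948] / (0.4831·√9.0948)
   = [0.437705 + 1.198629] / 1.456913 = 1.123152
d₂ = d₁ − σ√T = 1.123152 − 1.456913 = -0.333761
N(d₁) = 0.869313,  N(d₂) = 0.369280,  e^(−rT) = 0.871681
E₀ = V₀·N(d₁) − D·e^(−rT)·N(d₂)
   = 456.3431·0.869313 − 294.5769·0.871681·0.369280 = 301.882572
B₀ = V₀ − E₀ = 456.3431 − 301.882572 = 154.460528
spread = −(1/T)·ln(B₀/D) − r = −(1/9.0948)·ln(154.460528/294.5769) − 0.0151 = 0.05588578
in basis points: 0.05588578 × 10⁴ = 558.8578 bp

spread=558.8578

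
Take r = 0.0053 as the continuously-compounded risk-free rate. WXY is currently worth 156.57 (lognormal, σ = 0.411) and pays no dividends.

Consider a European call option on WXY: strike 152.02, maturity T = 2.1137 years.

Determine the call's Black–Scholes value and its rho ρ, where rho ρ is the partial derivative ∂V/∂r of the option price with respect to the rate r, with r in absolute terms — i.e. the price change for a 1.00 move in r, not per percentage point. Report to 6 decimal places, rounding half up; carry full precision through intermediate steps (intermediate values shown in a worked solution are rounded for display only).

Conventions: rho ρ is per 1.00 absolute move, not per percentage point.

price = 39.245163
ρ = 129.890233

σ√T = 0.411·√2.1137 = 0.597535
d₁ = (ln(S/K) + (r+σ²/2)T) / (σ√T) = (ln(156.57/152.02) + (0.0053+0.411²/2)·2.1137) / 0.597535 = (0.029491 + 0.189727) / 0.597535 = 0.366870
d₂ = d₁ − σ√T = 0.366870 − 0.597535 = -0.230665
e^{−rT} = 0.988860
N(d₁) = 0.643142,  N(d₂) = 0.408788
Call price V = S·N(d₁) − K·e^{−rT}·N(d₂) = 100.696757 − 61.451593 = 39.245163
ρ = K·T·e^{−rT}·N(d₂) = 129.890233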